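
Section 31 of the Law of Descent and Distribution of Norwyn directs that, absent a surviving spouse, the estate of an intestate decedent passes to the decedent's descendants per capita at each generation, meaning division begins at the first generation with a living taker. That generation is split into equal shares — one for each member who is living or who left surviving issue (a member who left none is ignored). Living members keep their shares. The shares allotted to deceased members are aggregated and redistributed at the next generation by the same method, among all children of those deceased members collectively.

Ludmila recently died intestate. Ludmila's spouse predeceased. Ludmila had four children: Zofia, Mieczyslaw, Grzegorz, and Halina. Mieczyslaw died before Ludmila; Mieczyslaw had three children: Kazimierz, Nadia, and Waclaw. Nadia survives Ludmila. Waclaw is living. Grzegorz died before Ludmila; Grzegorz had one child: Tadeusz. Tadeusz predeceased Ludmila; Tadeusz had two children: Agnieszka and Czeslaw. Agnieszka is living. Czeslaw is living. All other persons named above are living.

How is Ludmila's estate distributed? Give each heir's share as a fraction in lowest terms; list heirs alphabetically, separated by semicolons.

There is no surviving spouse, so the entire estate passes to Ludmila's descendants per capita at each generation.
At generation 1 (Zofia, Mieczyslaw, Grzegorz, Halina) there are 4 shares of (1)/4 = 1/4 each.
Living: Zofia and Halina — each takes 1/4.
Deceased: Mieczyslaw and Grzegorz. Their combined 1/2 is pooled and carried to generation 2.
At generation 2 (Kazimierz, Nadia, Waclaw, Tadeusz) there are 4 shares of (1/2)/4 = 1/8 each.
Living: Kazimierz, Nadia, and Waclaw — each takes 1/8.
Deceased: Tadeusz. That 1/8 share is carried to generation 3.
At generation 3 (Agnieszka, Czeslaw) there are 2 shares of (1/8)/2 = 1/16 each.
Living: Agnieszka and Czeslaw — each takes 1/16.

Agnieszka 1/16; Czeslaw 1/16; Halina 1/4; Kazimierz 1/8; Nadia 1/8; Waclaw 1/8; Zofia 1/4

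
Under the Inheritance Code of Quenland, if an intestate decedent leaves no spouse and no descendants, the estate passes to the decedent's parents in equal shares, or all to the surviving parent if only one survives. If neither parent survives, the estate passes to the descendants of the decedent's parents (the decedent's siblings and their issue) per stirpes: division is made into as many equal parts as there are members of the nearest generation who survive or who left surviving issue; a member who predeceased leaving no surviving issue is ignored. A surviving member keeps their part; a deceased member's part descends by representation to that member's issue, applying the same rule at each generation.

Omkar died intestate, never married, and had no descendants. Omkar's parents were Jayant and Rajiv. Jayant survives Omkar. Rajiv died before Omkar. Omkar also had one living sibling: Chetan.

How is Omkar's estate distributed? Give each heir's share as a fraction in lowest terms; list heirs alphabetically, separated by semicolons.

Jayant 1

Only one parent, Jayant, survives, so Jayant takes the entire estate. The siblings take nothing because a surviving parent has priority.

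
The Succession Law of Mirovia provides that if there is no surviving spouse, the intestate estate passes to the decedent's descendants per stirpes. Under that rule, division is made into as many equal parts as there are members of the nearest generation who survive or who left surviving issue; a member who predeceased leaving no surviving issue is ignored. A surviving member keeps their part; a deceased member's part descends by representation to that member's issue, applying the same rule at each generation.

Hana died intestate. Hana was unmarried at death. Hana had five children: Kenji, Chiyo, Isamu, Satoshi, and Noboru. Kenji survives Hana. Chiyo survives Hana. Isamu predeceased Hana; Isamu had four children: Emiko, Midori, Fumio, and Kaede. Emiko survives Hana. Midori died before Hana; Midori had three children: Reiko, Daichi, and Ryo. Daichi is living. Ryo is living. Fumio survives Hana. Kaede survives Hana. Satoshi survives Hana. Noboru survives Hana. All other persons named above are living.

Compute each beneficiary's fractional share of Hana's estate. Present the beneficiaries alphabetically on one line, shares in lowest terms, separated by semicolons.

Chiyo 1/5; Daichi 1/60; Emiko 1/20; Fumio 1/20; Kaede 1/20; Kenji 1/5; Noboru 1/5; Reiko 1/60; Ryo 1/60; Satoshi 1/5

There is no surviving spouse, so the entire estate passes to Hana's descendants per stirpes.
The estate is divided into 5 equal shares of 1/5 among Kenji, Chiyo, Isamu, Satoshi, Noboru.
Kenji is living and takes 1/5.
Chiyo is living and takes 1/5.
Isamu predeceased; the 1/5 allotted to Isamu's branch passes to Isamu's issue by representation.
The 1/5 is divided into 4 equal shares of 1/20 among Emiko, Midori, Fumio, Kaede.
Emiko is living and takes 1/20.
Midori predeceased; the 1/20 allotted to Midori's branch passes to Midori's issue by representation.
The 1/20 is divided into 3 equal shares of 1/60 among Reiko, Daichi, Ryo.
Reiko is living and takes 1/60.
Daichi is living and takes 1/60.
Ryo is living and takes 1/60.
Fumio is living and takes 1/20.
Kaede is living and takes 1/20.
Satoshi is living and takes 1/5.
Noboru is living and takes 1/5.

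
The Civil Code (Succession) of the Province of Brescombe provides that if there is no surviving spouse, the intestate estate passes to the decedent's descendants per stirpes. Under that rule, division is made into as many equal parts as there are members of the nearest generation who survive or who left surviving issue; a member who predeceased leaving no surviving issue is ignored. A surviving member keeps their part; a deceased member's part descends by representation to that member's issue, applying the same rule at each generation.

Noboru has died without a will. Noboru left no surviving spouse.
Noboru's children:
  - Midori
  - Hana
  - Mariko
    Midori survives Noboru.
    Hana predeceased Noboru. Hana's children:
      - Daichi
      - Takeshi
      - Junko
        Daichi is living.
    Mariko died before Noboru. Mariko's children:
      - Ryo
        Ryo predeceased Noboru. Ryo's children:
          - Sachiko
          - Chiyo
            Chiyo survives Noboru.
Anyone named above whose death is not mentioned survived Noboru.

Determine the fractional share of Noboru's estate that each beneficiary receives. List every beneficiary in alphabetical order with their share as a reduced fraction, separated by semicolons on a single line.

There is no surviving spouse, so the entire estate passes to Noboru's descendants per stirpes.
The estate is divided into 3 equal shares of 1/3 among Midori, Hana, Mariko.
Midori is living and takes 1/3.
Hana predeceased; the 1/3 allotted to Hana's branch passes to Hana's issue by representation.
The 1/3 is divided into 3 equal shares of 1/9 among Daichi, Takeshi, Junko.
Daichi is living and takes 1/9.
Takeshi is living and takes 1/9.
Junko is living and takes 1/9.
Mariko predeceased; the 1/3 allotted to Mariko's branch passes to Mariko's issue by representation.
Ryo's line is the sole branch at this level, so the full 1/3 passes to Ryo's issue by representation.
The 1/3 is divided into 2 equal shares of 1/6 among Sachiko, Chiyo.
Sachiko is living and takes 1/6.
Chiyo is living and takes 1/6.

Chiyo 1/6; Daichi 1/9; Junko 1/9; Midori 1/3; Sachiko 1/6; Takeshi 1/9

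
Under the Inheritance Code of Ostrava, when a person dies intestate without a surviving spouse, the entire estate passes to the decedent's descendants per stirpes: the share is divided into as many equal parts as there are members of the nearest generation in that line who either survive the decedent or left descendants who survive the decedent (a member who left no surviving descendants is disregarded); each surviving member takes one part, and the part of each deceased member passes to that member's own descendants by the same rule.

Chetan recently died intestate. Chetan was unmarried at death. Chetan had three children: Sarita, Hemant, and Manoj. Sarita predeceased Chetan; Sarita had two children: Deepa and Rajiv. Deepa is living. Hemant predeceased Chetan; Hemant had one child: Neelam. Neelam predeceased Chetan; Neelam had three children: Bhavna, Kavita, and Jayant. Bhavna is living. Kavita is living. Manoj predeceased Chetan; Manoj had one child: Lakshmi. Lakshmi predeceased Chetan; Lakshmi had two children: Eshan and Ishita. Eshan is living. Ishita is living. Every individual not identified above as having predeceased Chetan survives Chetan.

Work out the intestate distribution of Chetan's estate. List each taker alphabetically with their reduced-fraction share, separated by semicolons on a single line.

There is no surviving spouse, so the entire estate passes to Chetan's descendants per stirpes.
The estate is divided into 3 equal shares of 1/3 among Sarita, Hemant, Manoj.
Sarita predeceased; the 1/3 allotted to Sarita's branch passes to Sarita's issue by representation.
The 1/3 is divided into 2 equal shares of 1/6 among Deepa, Rajiv.
Deepa is living and takes 1/6.
Rajiv is living and takes 1/6.
Hemant predeceased; the 1/3 allotted to Hemant's branch passes to Hemant's issue by representation.
Neelam's line is the sole branch at this level, so the full 1/3 passes to Neelam's issue by representation.
The 1/3 is divided into 3 equal shares of 1/9 among Bhavna, Kavita, Jayant.
Bhavna is living and takes 1/9.
Kavita is living and takes 1/9.
Jayant is living and takes 1/9.
Manoj predeceased; the 1/3 allotted to Manoj's branch passes to Manoj's issue by representation.
Lakshmi's line is the sole branch at this level, so the full 1/3 passes to Lakshmi's issue by representation.
The 1/3 is divided into 2 equal shares of 1/6 among Eshan, Ishita.
Eshan is living and takes 1/6.
Ishita is living and takes 1/6.

Bhavna 1/9; Deepa 1/6; Eshan 1/6; Ishita 1/6; Jayant 1/9; Kavita 1/9; Rajiv 1/6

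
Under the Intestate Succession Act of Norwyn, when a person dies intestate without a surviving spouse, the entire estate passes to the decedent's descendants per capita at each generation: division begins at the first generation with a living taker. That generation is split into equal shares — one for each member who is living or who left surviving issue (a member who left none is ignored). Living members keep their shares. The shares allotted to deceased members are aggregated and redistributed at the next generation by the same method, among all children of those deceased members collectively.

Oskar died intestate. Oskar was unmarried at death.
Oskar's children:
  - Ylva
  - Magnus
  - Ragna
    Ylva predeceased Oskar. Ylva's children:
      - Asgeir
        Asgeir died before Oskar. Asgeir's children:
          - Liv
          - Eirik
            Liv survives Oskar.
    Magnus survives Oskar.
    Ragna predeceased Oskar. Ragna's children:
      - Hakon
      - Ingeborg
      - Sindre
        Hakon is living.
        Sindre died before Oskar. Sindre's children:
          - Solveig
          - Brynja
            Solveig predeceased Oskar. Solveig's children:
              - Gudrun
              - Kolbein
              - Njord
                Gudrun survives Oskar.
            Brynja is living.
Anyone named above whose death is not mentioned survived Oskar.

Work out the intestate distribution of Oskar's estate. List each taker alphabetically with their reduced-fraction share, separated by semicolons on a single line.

There is no surviving spouse, so the entire estate passes to Oskar's descendants per capita at each generation.
At generation 1 (Ylva, Magnus, Ragna) there are 3 shares of (1)/3 = 1/3 each.
Living: Magnus — each takes 1/3.
Deceased: Ylva and Ragna. Their combined 2/3 is pooled and carried to generation 2.
At generation 2 (Asgeir, Hakon, Ingeborg, Sindre) there are 4 shares of (2/3)/4 = 1/6 each.
Living: Hakon and Ingeborg — each takes 1/6.
Deceased: Asgeir and Sindre. Their combined 1/3 is pooled and carried to generation 3.
At generation 3 (Liv, Eirik, Solveig, Brynja) there are 4 shares of (1/3)/4 = 1/12 each.
Living: Liv, Eirik, and Brynja — each takes 1/12.
Deceased: Solveig. That 1/12 share is carried to generation 4.
At generation 4 (Gudrun, Kolbein, Njord) there are 3 shares of (1/12)/3 = 1/36 each.
Living: Gudrun, Kolbein, and Njord — each takes 1/36.

Brynja 1/12; Eirik 1/12; Gudrun 1/36; Hakon 1/6; Ingeborg 1/6; Kolbein 1/36; Liv 1/12; Magnus 1/3; Njord 1/36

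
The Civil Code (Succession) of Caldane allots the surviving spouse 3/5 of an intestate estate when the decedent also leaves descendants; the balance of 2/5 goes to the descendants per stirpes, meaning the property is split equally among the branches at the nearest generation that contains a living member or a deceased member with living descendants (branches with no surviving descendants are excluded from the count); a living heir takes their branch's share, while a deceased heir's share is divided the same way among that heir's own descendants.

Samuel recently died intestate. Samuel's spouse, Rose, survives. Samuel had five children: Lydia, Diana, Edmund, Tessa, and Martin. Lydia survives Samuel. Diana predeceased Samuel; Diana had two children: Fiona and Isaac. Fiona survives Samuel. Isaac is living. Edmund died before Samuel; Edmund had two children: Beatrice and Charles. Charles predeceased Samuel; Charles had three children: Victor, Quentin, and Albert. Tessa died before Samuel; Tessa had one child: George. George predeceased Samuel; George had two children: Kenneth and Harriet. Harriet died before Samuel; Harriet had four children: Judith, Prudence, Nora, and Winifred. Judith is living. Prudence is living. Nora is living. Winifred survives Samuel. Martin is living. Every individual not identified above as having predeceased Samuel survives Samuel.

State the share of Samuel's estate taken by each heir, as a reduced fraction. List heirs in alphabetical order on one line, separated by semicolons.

Rose, as surviving spouse, takes 3/5.
The remaining 2/5 passes to Samuel's descendants per stirpes.
The 2/5 is divided into 5 equal shares of 2/25 among Lydia, Diana, Edmund, Tessa, Martin.
Lydia is living and takes 2/25.
Diana predeceased; the 2/25 allotted to Diana's branch passes to Diana's issue by representation.
The 2/25 is divided into 2 equal shares of 1/25 among Fiona, Isaac.
Fiona is living and takes 1/25.
Isaac is living and takes 1/25.
Edmund predeceased; the 2/25 allotted to Edmund's branch passes to Edmund's issue by representation.
The 2/25 is divided into 2 equal shares of 1/25 among Beatrice, Charles.
Beatrice is living and takes 1/25.
Charles predeceased; the 1/25 allotted to Charles's branch passes to Charles's issue by representation.
The 1/25 is divided into 3 equal shares of 1/75 among Victor, Quentin, Albert.
Victor is living and takes 1/75.
Quentin is living and takes 1/75.
Albert is living and takes 1/75.
Tessa predeceased; the 2/25 allotted to Tessa's branch passes to Tessa's issue by representation.
George's line is the sole branch at this level, so the full 2/25 passes to George's issue by representation.
The 2/25 is divided into 2 equal shares of 1/25 among Kenneth, Harriet.
Kenneth is living and takes 1/25.
Harriet predeceased; the 1/25 allotted to Harriet's branch passes to Harriet's issue by representation.
The 1/25 is divided into 4 equal shares of 1/100 among Judith, Prudence, Nora, Winifred.
Judith is living and takes 1/100.
Prudence is living and takes 1/100.
Nora is living and takes 1/100.
Winifred is living and takes 1/100.
Martin is living and takes 2/25.

Albert 1/75; Beatrice 1/25; Fiona 1/25; Isaac 1/25; Judith 1/100; Kenneth 1/25; Lydia 2/25; Martin 2/25; Nora 1/100; Prudence 1/100; Quentin 1/75; Rose 3/5; Victor 1/75; Winifred 1/100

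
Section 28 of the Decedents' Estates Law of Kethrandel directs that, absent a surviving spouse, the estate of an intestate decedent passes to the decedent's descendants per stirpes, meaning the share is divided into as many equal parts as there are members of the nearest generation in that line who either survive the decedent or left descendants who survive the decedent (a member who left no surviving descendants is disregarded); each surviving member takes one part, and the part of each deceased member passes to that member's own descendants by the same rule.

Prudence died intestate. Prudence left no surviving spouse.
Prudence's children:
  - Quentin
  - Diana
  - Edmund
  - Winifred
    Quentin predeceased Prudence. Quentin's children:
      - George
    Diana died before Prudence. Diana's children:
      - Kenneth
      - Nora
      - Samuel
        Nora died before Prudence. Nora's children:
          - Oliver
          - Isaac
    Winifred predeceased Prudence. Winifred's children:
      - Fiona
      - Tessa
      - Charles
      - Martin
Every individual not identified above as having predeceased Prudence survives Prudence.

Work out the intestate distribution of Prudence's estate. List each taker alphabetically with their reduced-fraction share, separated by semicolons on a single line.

There is no surviving spouse, so the entire estate passes to Prudence's descendants per stirpes.
The estate is divided into 4 equal shares of 1/4 among Quentin, Diana, Edmund, Winifred.
Quentin predeceased; the 1/4 allotted to Quentin's branch passes to Quentin's issue by representation.
George is the sole taker at this level and receives the full 1/4.
Diana predeceased; the 1/4 allotted to Diana's branch passes to Diana's issue by representation.
The 1/4 is divided into 3 equal shares of 1/12 among Kenneth, Nora, Samuel.
Kenneth is living and takes 1/12.
Nora predeceased; the 1/12 allotted to Nora's branch passes to Nora's issue by representation.
The 1/12 is divided into 2 equal shares of 1/24 among Oliver, Isaac.
Oliver is living and takes 1/24.
Isaac is living and takes 1/24.
Samuel is living and takes 1/12.
Edmund is living and takes 1/4.
Winifred predeceased; the 1/4 allotted to Winifred's branch passes to Winifred's issue by representation.
The 1/4 is divided into 4 equal shares of 1/16 among Fiona, Tessa, Charles, Martin.
Fiona is living and takes 1/16.
Tessa is living and takes 1/16.
Charles is living and takes 1/16.
Martin is living and takes 1/16.

Charles 1/16; Edmund 1/4; Fiona 1/16; George 1/4; Isaac 1/24; Kenneth 1/12; Martin 1/16; Oliver 1/24; Samuel 1/12; Tessa 1/16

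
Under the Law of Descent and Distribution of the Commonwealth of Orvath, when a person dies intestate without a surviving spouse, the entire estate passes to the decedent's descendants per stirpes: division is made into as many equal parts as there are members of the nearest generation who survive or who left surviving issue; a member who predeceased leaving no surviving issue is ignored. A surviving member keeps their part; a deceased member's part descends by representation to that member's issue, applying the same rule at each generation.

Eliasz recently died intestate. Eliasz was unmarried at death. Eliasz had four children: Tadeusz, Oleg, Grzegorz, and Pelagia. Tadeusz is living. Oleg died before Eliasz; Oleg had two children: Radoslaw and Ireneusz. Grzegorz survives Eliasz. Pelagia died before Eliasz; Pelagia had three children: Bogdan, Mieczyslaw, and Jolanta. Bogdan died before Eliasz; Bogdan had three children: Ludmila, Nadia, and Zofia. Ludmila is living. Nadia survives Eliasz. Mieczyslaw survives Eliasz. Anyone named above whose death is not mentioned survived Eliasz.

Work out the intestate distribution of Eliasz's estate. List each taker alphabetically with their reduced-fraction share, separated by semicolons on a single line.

Grzegorz 1/4; Ireneusz 1/8; Jolanta 1/12; Ludmila 1/36; Mieczyslaw 1/12; Nadia 1/36; Radoslaw 1/8; Tadeusz 1/4; Zofia 1/36

There is no surviving spouse, so the entire estate passes to Eliasz's descendants per stirpes.
The estate is divided into 4 equal shares of 1/4 among Tadeusz, Oleg, Grzegorz, Pelagia.
Tadeusz is living and takes 1/4.
Oleg predeceased; the 1/4 allotted to Oleg's branch passes to Oleg's issue by representation.
The 1/4 is divided into 2 equal shares of 1/8 among Radoslaw, Ireneusz.
Radoslaw is living and takes 1/8.
Ireneusz is living and takes 1/8.
Grzegorz is living and takes 1/4.
Pelagia predeceased; the 1/4 allotted to Pelagia's branch passes to Pelagia's issue by representation.
The 1/4 is divided into 3 equal shares of 1/12 among Bogdan, Mieczyslaw, Jolanta.
Bogdan predeceased; the 1/12 allotted to Bogdan's branch passes to Bogdan's issue by representation.
The 1/12 is divided into 3 equal shares of 1/36 among Ludmila, Nadia, Zofia.
Ludmila is living and takes 1/36.
Nadia is living and takes 1/36.
Zofia is living and takes 1/36.
Mieczyslaw is living and takes 1/12.
Jolanta is living and takes 1/12.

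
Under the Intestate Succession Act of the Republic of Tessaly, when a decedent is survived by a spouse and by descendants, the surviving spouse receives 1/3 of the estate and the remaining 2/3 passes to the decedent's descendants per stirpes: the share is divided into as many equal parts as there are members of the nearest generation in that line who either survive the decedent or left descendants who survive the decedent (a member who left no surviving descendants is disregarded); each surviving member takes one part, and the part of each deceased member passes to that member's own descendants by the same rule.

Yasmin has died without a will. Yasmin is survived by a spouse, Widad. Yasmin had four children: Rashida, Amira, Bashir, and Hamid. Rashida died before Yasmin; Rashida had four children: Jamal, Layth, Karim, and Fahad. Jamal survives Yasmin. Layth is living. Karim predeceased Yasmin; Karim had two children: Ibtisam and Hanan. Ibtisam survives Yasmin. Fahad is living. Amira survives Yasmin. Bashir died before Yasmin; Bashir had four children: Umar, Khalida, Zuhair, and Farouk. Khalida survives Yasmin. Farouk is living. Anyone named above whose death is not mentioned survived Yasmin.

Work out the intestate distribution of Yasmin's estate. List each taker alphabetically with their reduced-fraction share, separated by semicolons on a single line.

Widad, as surviving spouse, takes 1/3.
The remaining 2/3 passes to Yasmin's descendants per stirpes.
The 2/3 is divided into 4 equal shares of 1/6 among Rashida, Amira, Bashir, Hamid.
Rashida predeceased; the 1/6 allotted to Rashida's branch passes to Rashida's issue by representation.
The 1/6 is divided into 4 equal shares of 1/24 among Jamal, Layth, Karim, Fahad.
Jamal is living and takes 1/24.
Layth is living and takes 1/24.
Karim predeceased; the 1/24 allotted to Karim's branch passes to Karim's issue by representation.
The 1/24 is divided into 2 equal shares of 1/48 among Ibtisam, Hanan.
Ibtisam is living and takes 1/48.
Hanan is living and takes 1/48.
Fahad is living and takes 1/24.
Amira is living and takes 1/6.
Bashir predeceased; the 1/6 allotted to Bashir's branch passes to Bashir's issue by representation.
The 1/6 is divided into 4 equal shares of 1/24 among Umar, Khalida, Zuhair, Farouk.
Umar is living and takes 1/24.
Khalida is living and takes 1/24.
Zuhair is living and takes 1/24.
Farouk is living and takes 1/24.
Hamid is living and takes 1/6.

Amira 1/6; Fahad 1/24; Farouk 1/24; Hamid 1/6; Hanan 1/48; Ibtisam 1/48; Jamal 1/24; Khalida 1/24; Layth 1/24; Umar 1/24; Widad 1/3; Zuhair 1/24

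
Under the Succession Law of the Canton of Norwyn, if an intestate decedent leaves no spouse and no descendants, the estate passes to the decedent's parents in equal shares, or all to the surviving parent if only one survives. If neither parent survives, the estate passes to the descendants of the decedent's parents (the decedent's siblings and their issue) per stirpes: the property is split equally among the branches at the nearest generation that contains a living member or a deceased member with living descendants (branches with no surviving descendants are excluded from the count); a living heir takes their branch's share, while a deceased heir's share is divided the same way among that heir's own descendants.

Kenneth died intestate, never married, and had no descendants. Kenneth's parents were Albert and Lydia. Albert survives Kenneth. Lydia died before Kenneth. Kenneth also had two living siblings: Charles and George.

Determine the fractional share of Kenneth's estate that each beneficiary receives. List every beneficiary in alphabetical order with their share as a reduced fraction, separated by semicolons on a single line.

Only one parent, Albert, survives, so Albert takes the entire estate. The siblings take nothing because a surviving parent has priority.

Albert 1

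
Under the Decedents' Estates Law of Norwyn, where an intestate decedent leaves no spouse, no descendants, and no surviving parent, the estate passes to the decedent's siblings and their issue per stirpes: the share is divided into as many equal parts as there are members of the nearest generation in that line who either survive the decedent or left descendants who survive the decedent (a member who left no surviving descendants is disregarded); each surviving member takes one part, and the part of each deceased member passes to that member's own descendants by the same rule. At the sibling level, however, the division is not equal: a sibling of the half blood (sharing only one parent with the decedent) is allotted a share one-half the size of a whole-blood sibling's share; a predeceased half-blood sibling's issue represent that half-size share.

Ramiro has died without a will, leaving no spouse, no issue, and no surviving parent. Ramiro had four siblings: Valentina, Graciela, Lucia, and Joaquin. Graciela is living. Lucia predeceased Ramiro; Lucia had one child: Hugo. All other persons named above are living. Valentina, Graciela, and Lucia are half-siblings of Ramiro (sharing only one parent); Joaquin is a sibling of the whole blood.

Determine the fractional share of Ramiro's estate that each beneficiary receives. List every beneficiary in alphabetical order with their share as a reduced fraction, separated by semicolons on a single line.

No spouse, descendants, or parent survives, so the estate passes to Ramiro's siblings per stirpes.
Half-blood siblings count for one-half the weight of whole-blood siblings at the initial division.
Dividing 1 in proportion to weights (total weight 5/2): Valentina (weight 1/2) → 1/5; Graciela (weight 1/2) → 1/5; Lucia (weight 1/2) → 1/5; Joaquin (weight 1) → 2/5.
Valentina is living and takes 1/5.
Graciela is living and takes 1/5.
Lucia predeceased; the 1/5 allotted to Lucia's branch passes to Lucia's issue by representation.
Hugo is the sole taker at this level and receives the full 1/5.
Joaquin is living and takes 2/5.

Graciela 1/5; Hugo 1/5; Joaquin 2/5; Valentina 1/5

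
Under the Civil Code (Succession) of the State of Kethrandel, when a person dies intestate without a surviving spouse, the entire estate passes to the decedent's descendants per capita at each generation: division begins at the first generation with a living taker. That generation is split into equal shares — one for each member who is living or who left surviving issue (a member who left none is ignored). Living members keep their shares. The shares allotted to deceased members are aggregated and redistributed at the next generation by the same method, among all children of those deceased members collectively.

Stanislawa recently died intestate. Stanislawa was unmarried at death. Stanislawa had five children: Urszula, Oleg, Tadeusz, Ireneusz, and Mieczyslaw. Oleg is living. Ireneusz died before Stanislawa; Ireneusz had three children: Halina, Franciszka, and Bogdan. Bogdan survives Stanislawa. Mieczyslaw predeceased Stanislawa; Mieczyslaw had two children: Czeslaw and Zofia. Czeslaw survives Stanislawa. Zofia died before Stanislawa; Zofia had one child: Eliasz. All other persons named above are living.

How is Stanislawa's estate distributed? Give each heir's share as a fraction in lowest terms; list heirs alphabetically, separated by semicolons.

There is no surviving spouse, so the entire estate passes to Stanislawa's descendants per capita at each generation.
At generation 1 (Urszula, Oleg, Tadeusz, Ireneusz, Mieczyslaw) there are 5 shares of (1)/5 = 1/5 each.
Living: Urszula, Oleg, and Tadeusz — each takes 1/5.
Deceased: Ireneusz and Mieczyslaw. Their combined 2/5 is pooled and carried to generation 2.
At generation 2 (Halina, Franciszka, Bogdan, Czeslaw, Zofia) there are 5 shares of (2/5)/5 = 2/25 each.
Living: Halina, Franciszka, Bogdan, and Czeslaw — each takes 2/25.
Deceased: Zofia. That 2/25 share is carried to generation 3.
At generation 3 (Eliasz) there are 1 shares of (2/25)/1 = 2/25 each.
Living: Eliasz — each takes 2/25.

Bogdan 2/25; Czeslaw 2/25; Eliasz 2/25; Franciszka 2/25; Halina 2/25; Oleg 1/5; Tadeusz 1/5; Urszula 1/5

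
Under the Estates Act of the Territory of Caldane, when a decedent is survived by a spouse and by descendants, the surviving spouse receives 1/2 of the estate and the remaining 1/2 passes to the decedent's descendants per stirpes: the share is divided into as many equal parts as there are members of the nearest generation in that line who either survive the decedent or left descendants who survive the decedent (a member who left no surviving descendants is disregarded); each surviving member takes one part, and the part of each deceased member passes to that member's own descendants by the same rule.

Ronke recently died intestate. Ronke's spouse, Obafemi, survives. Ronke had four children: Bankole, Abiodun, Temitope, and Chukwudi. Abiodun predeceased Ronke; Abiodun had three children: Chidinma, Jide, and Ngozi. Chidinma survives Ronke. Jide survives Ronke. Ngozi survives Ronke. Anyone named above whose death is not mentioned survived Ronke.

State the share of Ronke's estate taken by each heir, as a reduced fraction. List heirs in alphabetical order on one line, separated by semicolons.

Obafemi, as surviving spouse, takes 1/2.
The remaining 1/2 passes to Ronke's descendants per stirpes.
The 1/2 is divided into 4 equal shares of 1/8 among Bankole, Abiodun, Temitope, Chukwudi.
Bankole is living and takes 1/8.
Abiodun predeceased; the 1/8 allotted to Abiodun's branch passes to Abiodun's issue by representation.
The 1/8 is divided into 3 equal shares of 1/24 among Chidinma, Jide, Ngozi.
Chidinma is living and takes 1/24.
Jide is living and takes 1/24.
Ngozi is living and takes 1/24.
Temitope is living and takes 1/8.
Chukwudi is living and takes 1/8.

Bankole 1/8; Chidinma 1/24; Chukwudi 1/8; Jide 1/24; Ngozi 1/24; Obafemi 1/2; Temitope 1/8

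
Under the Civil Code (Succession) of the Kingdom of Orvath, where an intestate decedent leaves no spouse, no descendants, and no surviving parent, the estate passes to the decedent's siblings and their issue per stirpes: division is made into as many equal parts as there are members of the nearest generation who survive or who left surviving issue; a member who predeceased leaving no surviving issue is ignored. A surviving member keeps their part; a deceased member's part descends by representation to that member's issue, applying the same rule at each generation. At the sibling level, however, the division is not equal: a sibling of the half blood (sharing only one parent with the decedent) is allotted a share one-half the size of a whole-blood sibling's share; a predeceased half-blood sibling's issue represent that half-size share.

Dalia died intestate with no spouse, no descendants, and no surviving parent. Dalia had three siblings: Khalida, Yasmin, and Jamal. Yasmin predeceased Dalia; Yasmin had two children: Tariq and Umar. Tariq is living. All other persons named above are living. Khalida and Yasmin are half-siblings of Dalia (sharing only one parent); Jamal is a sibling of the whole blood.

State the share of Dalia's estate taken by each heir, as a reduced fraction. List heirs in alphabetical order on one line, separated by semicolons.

Jamal 1/2; Khalida 1/4; Tariq 1/8; Umar 1/8

No spouse, descendants, or parent survives, so the estate passes to Dalia's siblings per stirpes.
Half-blood siblings count for one-half the weight of whole-blood siblings at the initial division.
Dividing 1 in proportion to weights (total weight 2): Khalida (weight 1/2) → 1/4; Yasmin (weight 1/2) → 1/4; Jamal (weight 1) → 1/2.
Khalida is living and takes 1/4.
Yasmin predeceased; the 1/4 allotted to Yasmin's branch passes to Yasmin's issue by representation.
The 1/4 is divided into 2 equal shares of 1/8 among Tariq, Umar.
Tariq is living and takes 1/8.
Umar is living and takes 1/8.
Jamal is living and takes 1/2.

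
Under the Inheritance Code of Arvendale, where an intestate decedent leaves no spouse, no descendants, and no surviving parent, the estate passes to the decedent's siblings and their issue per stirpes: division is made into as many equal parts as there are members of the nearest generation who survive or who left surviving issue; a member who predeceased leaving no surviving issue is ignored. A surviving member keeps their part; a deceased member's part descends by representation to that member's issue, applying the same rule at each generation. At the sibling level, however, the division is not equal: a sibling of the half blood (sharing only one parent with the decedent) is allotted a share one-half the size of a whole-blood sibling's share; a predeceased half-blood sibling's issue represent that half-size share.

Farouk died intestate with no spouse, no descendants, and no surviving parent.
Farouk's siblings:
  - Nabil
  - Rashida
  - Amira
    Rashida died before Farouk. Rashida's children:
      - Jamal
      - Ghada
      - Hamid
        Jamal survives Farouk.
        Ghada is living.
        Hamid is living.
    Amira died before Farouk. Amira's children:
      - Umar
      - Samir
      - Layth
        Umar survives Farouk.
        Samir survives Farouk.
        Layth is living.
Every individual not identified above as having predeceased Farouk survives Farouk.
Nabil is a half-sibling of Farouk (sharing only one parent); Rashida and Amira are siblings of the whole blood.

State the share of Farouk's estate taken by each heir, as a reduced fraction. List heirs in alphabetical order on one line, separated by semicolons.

Ghada 2/15; Hamid 2/15; Jamal 2/15; Layth 2/15; Nabil 1/5; Samir 2/15; Umar 2/15

No spouse, descendants, or parent survives, so the estate passes to Farouk's siblings per stirpes.
Half-blood siblings count for one-half the weight of whole-blood siblings at the initial division.
Dividing 1 in proportion to weights (total weight 5/2): Nabil (weight 1/2) → 1/5; Rashida (weight 1) → 2/5; Amira (weight 1) → 2/5.
Nabil is living and takes 1/5.
Rashida predeceased; the 2/5 allotted to Rashida's branch passes to Rashida's issue by representation.
The 2/5 is divided into 3 equal shares of 2/15 among Jamal, Ghada, Hamid.
Jamal is living and takes 2/15.
Ghada is living and takes 2/15.
Hamid is living and takes 2/15.
Amira predeceased; the 2/5 allotted to Amira's branch passes to Amira's issue by representation.
The 2/5 is divided into 3 equal shares of 2/15 among Umar, Samir, Layth.
Umar is living and takes 2/15.
Samir is living and takes 2/15.
Layth is living and takes 2/15.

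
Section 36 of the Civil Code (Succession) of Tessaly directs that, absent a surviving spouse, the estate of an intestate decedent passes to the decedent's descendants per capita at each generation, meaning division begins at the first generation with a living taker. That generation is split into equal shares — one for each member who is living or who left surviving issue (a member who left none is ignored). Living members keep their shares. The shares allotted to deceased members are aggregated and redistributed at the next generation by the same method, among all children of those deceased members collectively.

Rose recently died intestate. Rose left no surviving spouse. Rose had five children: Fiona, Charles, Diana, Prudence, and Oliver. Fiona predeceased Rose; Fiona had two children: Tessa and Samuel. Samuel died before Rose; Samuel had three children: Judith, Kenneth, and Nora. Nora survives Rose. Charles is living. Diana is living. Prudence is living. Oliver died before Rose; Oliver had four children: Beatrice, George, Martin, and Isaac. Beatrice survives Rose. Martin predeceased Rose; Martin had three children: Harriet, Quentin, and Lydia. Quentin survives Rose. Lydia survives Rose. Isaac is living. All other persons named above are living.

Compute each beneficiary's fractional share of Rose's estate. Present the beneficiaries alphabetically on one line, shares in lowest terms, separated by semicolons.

There is no surviving spouse, so the entire estate passes to Rose's descendants per capita at each generation.
At generation 1 (Fiona, Charles, Diana, Prudence, Oliver) there are 5 shares of (1)/5 = 1/5 each.
Living: Charles, Diana, and Prudence — each takes 1/5.
Deceased: Fiona and Oliver. Their combined 2/5 is pooled and carried to generation 2.
At generation 2 (Tessa, Samuel, Beatrice, George, Martin, Isaac) there are 6 shares of (2/5)/6 = 1/15 each.
Living: Tessa, Beatrice, George, and Isaac — each takes 1/15.
Deceased: Samuel and Martin. Their combined 2/15 is pooled and carried to generation 3.
At generation 3 (Judith, Kenneth, Nora, Harriet, Quentin, Lydia) there are 6 shares of (2/15)/6 = 1/45 each.
Living: Judith, Kenneth, Nora, Harriet, Quentin, and Lydia — each takes 1/45.

Beatrice 1/15; Charles 1/5; Diana 1/5; George 1/15; Harriet 1/45; Isaac 1/15; Judith 1/45; Kenneth 1/45; Lydia 1/45; Nora 1/45; Prudence 1/5; Quentin 1/45; Tessa 1/15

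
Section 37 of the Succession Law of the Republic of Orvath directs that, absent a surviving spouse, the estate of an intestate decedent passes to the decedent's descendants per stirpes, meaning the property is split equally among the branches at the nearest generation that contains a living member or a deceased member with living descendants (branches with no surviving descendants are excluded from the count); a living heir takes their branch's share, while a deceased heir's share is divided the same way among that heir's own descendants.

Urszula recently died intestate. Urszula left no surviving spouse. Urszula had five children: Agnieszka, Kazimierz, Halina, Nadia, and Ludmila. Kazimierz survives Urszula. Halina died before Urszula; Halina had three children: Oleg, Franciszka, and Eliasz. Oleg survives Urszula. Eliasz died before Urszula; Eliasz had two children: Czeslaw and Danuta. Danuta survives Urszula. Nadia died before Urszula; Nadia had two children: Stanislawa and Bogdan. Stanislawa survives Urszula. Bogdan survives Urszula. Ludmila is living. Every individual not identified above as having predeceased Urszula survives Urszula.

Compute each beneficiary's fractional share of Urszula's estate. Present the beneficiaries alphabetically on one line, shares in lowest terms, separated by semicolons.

Agnieszka 1/5; Bogdan 1/10; Czeslaw 1/30; Danuta 1/30; Franciszka 1/15; Kazimierz 1/5; Ludmila 1/5; Oleg 1/15; Stanislawa 1/10

There is no surviving spouse, so the entire estate passes to Urszula's descendants per stirpes.
The estate is divided into 5 equal shares of 1/5 among Agnieszka, Kazimierz, Halina, Nadia, Ludmila.
Agnieszka is living and takes 1/5.
Kazimierz is living and takes 1/5.
Halina predeceased; the 1/5 allotted to Halina's branch passes to Halina's issue by representation.
The 1/5 is divided into 3 equal shares of 1/15 among Oleg, Franciszka, Eliasz.
Oleg is living and takes 1/15.
Franciszka is living and takes 1/15.
Eliasz predeceased; the 1/15 allotted to Eliasz's branch passes to Eliasz's issue by representation.
The 1/15 is divided into 2 equal shares of 1/30 among Czeslaw, Danuta.
Czeslaw is living and takes 1/30.
Danuta is living and takes 1/30.
Nadia predeceased; the 1/5 allotted to Nadia's branch passes to Nadia's issue by representation.
The 1/5 is divided into 2 equal shares of 1/10 among Stanislawa, Bogdan.
Stanislawa is living and takes 1/10.
Bogdan is living and takes 1/10.
Ludmila is living and takes 1/5.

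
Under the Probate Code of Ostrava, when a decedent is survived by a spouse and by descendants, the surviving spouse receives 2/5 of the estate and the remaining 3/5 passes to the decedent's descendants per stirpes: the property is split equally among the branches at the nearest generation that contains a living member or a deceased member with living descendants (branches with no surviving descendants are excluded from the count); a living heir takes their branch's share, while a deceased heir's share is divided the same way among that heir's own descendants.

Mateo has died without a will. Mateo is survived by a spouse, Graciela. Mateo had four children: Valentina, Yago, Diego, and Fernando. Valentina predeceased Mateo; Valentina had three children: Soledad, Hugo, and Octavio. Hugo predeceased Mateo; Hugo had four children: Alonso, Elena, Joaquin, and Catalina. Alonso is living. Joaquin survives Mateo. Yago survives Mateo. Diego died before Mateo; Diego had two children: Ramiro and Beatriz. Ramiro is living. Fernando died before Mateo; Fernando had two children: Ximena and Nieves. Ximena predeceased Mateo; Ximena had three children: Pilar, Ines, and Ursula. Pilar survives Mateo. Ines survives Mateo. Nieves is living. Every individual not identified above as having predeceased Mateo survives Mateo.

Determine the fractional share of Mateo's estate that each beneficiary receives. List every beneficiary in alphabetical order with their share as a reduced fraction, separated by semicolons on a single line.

Alonso 1/80; Beatriz 3/40; Catalina 1/80; Elena 1/80; Graciela 2/5; Ines 1/40; Joaquin 1/80; Nieves 3/40; Octavio 1/20; Pilar 1/40; Ramiro 3/40; Soledad 1/20; Ursula 1/40; Yago 3/20

Graciela, as surviving spouse, takes 2/5.
The remaining 3/5 passes to Mateo's descendants per stirpes.
The 3/5 is divided into 4 equal shares of 3/20 among Valentina, Yago, Diego, Fernando.
Valentina predeceased; the 3/20 allotted to Valentina's branch passes to Valentina's issue by representation.
The 3/20 is divided into 3 equal shares of 1/20 among Soledad, Hugo, Octavio.
Soledad is living and takes 1/20.
Hugo predeceased; the 1/20 allotted to Hugo's branch passes to Hugo's issue by representation.
The 1/20 is divided into 4 equal shares of 1/80 among Alonso, Elena, Joaquin, Catalina.
Alonso is living and takes 1/80.
Elena is living and takes 1/80.
Joaquin is living and takes 1/80.
Catalina is living and takes 1/80.
Octavio is living and takes 1/20.
Yago is living and takes 3/20.
Diego predeceased; the 3/20 allotted to Diego's branch passes to Diego's issue by representation.
The 3/20 is divided into 2 equal shares of 3/40 among Ramiro, Beatriz.
Ramiro is living and takes 3/40.
Beatriz is living and takes 3/40.
Fernando predeceased; the 3/20 allotted to Fernando's branch passes to Fernando's issue by representation.
The 3/20 is divided into 2 equal shares of 3/40 among Ximena, Nieves.
Ximena predeceased; the 3/40 allotted to Ximena's branch passes to Ximena's issue by representation.
The 3/40 is divided into 3 equal shares of 1/40 among Pilar, Ines, Ursula.
Pilar is living and takes 1/40.
Ines is living and takes 1/40.
Ursula is living and takes 1/40.
Nieves is living and takes 3/40.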